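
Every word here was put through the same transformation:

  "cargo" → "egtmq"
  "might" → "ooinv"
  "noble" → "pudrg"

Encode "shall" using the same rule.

Shifts by position in cargo: pos 0: c→e (+2), pos 1: a→g (+6), pos 2: r→t (+2), pos 3: g→m (+6) — repeating every 2. The shifts repeat in a cycle of length 2: positions 0,1,… shift by +2, +6, then the pattern repeats.
Applying it to shall: s+2=u, h+6=n, a+2=c, l+6=r, l+2=n.

uncrn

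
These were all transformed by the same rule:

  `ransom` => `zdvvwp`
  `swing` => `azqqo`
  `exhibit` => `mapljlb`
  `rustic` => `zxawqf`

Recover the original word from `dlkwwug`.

victory

Shifts by position in ransom: pos 0: r→z (+8), pos 1: a→d (+3), pos 2: n→v (+8), pos 3: s→v (+3) — repeating every 2. It's a Vigenère-style cipher with numeric key [8,3]: position i shifts by key[i mod 2].
Undoing it on dlkwwug: d−8=v, l−3=i, k−8=c, w−3=t, w−8=o, u−3=r, g−8=y.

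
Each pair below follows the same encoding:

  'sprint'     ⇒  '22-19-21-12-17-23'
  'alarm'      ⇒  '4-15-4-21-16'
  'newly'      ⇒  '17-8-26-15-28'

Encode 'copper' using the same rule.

s is letter #19 and maps to 22: an offset of 3. The number is (letter's place in the alphabet, a=1) + 3.
Applying it to copper: c=3→6, o=15→18, p=16→19, p=16→19, e=5→8, r=18→21.

6-18-19-19-8-21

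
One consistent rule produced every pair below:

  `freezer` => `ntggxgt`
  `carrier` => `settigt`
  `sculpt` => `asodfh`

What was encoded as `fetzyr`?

f(5)→n(13) and r(17)→t(19) fit y≡7x+4 (mod 26); the inverse of 7 mod 26 is 15. Each letter's alphabet position (a=0..z=25) is mapped through 7·x+4 mod 26 — an affine cipher.
Undoing it on fetzyr: f(5)→15·(5−4)≡15=p; e(4)→15·(4−4)≡0=a; t(19)→15·(19−4)≡17=r; z(25)→15·(25−4)≡3=d; y(24)→15·(24−4)≡14=o; r(17)→15·(17−4)≡13=n (all mod 26).

pardon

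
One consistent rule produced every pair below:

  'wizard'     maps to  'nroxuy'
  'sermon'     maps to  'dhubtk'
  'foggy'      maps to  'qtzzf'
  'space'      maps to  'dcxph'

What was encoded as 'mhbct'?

w(22)→n(13) and i(8)→r(17) fit y≡9x+23 (mod 26); the inverse of 9 mod 26 is 3. Each letter's alphabet position (a=0..z=25) is mapped through 9·x+23 mod 26 — an affine cipher.
Reversing it on mhbct: m(12)→3·(12−23)≡19=t; h(7)→3·(7−23)≡4=e; b(1)→3·(1−23)≡12=m; c(2)→3·(2−23)≡15=p; t(19)→3·(19−23)≡14=o (all mod 26).

tempo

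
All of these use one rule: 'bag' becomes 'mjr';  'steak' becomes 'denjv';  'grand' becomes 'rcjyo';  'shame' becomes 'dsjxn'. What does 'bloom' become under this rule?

mwxxx

The shift depends on letter class: consonant b→m is +11, but vowel a→j is +9. Vowels shift forward by 9 and consonants shift forward by 11.
On bloom: b(cons)+11=m, l(cons)+11=w, o(vowel)+9=x, o(vowel)+9=x, m(cons)+11=x.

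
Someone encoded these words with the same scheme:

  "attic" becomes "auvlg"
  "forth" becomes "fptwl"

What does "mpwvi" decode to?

The shift increases by 1 at each position, starting from +0: 0, 1, 2, ….
Decoding mpwvi: m−0=m, p−1=o, w−2=u, v−3=s, i−4=e.

mouse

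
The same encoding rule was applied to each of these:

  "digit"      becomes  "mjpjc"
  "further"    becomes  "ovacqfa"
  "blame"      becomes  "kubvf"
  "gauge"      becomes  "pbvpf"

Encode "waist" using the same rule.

The shift depends on letter class: consonant d→m is +9, but vowel i→j is +1. Two shifts are in play — +1 for a/e/i/o/u, +9 for every other letter.
On waist: w(cons)+9=f, a(vowel)+1=b, i(vowel)+1=j, s(cons)+9=b, t(cons)+9=c.

fbjbc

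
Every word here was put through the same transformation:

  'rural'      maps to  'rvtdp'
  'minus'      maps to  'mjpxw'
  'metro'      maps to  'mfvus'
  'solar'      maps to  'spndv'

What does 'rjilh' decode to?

The shift increases by 1 at each position, starting from +0: 0, 1, 2, ….
Undoing it on rjilh: r−0=r, j−1=i, i−2=g, l−3=i, h−4=d.

rigid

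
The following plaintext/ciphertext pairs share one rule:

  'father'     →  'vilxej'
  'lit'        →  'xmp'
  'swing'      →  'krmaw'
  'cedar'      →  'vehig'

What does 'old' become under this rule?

hps

The output letters match the input read backwards, each shifted +4: father reversed is rehtaf. The word is reversed, then every letter is shifted forward by 4.
Applying it to old: reverse → dlo; then shift: d+4=h, l+4=p, o+4=s.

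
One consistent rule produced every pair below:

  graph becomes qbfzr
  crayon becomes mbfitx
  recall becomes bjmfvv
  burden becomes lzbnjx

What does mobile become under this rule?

wtlnvj

The shift depends on letter class: consonant g→q is +10, but vowel a→f is +5. Vowels shift forward by 5 and consonants shift forward by 10.
On mobile: m(cons)+10=w, o(vowel)+5=t, b(cons)+10=l, i(vowel)+5=n, l(cons)+10=v, e(vowel)+5=j.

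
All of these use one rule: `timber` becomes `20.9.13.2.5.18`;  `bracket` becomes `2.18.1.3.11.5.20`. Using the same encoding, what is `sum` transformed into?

t is letter #20 and maps to 20: an offset of 0. Letters become their 1-indexed alphabet positions: a=1 … z=26.
Applying it to sum: s=19→19, u=21→21, m=13→13.

19.21.13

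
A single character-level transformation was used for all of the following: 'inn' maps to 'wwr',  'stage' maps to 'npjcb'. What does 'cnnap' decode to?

The word is reversed, then every letter is shifted forward by 9.
Decoding cnnap: shift back: c−9=t, n−9=e, n−9=e, a−9=r, p−9=g → teerg; then reverse → greet.

greet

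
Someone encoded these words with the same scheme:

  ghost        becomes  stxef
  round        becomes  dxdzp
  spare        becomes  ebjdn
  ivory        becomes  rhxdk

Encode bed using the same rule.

The shift depends on letter class: consonant g→s is +12, but vowel o→x is +9. The rule splits by letter class: vowels +9, consonants +12.
For bed: b(cons)+12=n, e(vowel)+9=n, d(cons)+12=p.

nnp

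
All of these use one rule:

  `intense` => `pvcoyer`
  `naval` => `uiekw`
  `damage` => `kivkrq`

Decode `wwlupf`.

pocket

Each letter shifts forward by (position + 7), i.e. 7, 8, 9, … — the shift grows by one for each successive letter.
Undoing it on wwlupf: w−7=p, w−8=o, l−9=c, u−10=k, p−11=e, f−12=t.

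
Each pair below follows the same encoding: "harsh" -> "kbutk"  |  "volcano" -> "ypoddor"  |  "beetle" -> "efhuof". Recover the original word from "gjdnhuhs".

diameter

The shifts repeat in a cycle of length 2: positions 0,1,… shift by +3, +1, then the pattern repeats.
Reversing it on gjdnhuhs: g−3=d, j−1=i, d−3=a, n−1=m, h−3=e, u−1=t, h−3=e, s−1=r.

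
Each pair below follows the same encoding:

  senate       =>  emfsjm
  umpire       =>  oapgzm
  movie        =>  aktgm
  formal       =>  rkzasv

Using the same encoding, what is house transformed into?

Each letter's alphabet position (a=0..z=25) is mapped through 5·x+18 mod 26 — an affine cipher.
Applying it to house: h(7)→5·7+18≡1=b; o(14)→5·14+18≡10=k; u(20)→5·20+18≡14=o; s(18)→5·18+18≡4=e; e(4)→5·4+18≡12=m (all mod 26).

bkoem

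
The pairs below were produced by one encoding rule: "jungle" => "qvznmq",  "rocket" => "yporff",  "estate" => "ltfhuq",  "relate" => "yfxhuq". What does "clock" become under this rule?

jmajl

The shifts repeat in a cycle of length 3: positions 0,1,… shift by +7, +1, +12, then the pattern repeats.
On clock: c+7=j, l+1=m, o+12=a, c+7=j, k+1=l.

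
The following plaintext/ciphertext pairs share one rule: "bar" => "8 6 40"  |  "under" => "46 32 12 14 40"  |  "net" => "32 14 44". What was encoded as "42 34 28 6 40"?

b(#2)→8 and a(#1)→6: differences scale by 2, so n = 2·pos + 4. The formula is n = 2×(alphabet index, a=1) + 4.
Decoding 42 34 28 6 40: 42→(42−4)÷2=19=s, 34→(34−4)÷2=15=o, 28→(28−4)÷2=12=l, 6→(6−4)÷2=1=a, 40→(40−4)÷2=18=r.

solar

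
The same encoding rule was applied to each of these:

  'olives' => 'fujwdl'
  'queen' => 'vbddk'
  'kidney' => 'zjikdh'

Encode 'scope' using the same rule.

lnfad

This is an affine cipher: with a=0,…,z=25, each position x becomes (21x+23) mod 26.
For scope: s(18)→21·18+23≡11=l; c(2)→21·2+23≡13=n; o(14)→21·14+23≡5=f; p(15)→21·15+23≡0=a; e(4)→21·4+23≡3=d (all mod 26).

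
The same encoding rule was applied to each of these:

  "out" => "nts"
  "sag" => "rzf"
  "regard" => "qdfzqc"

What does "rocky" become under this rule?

Compare letters: o→n is +25, u→t is +25, t→s is +25 — a constant shift. Each letter is shifted forward by 25 in the alphabet (a Caesar shift of +25).
For rocky: r+25=q, o+25=n, c+25=b, k+25=j, y+25=x.

qnbjx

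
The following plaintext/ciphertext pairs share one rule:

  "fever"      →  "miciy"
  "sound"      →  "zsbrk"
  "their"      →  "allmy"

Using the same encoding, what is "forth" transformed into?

msyxo

Shifts by position in fever: pos 0: f→m (+7), pos 1: e→i (+4), pos 2: v→c (+7), pos 3: e→i (+4) — repeating every 2. It's a Vigenère-style cipher with numeric key [7,4]: position i shifts by key[i mod 2].
Applying it to forth: f+7=m, o+4=s, r+7=y, t+4=x, h+7=o.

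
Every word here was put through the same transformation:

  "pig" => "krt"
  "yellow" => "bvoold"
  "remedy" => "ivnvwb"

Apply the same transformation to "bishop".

Each pair mirrors across the alphabet (p↔k, i↔r, g↔t): positions sum to 25. Letters are reflected about the middle of the alphabet (position → 25−position): Atbash.
Applying it to bishop: b↔y, i↔r, s↔h, h↔s, o↔l, p↔k.

yrhslk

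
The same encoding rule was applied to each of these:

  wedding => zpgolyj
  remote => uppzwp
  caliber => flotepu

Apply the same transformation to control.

fzqeuzo

Shifts by position in wedding: pos 0: w→z (+3), pos 1: e→p (+11), pos 2: d→g (+3), pos 3: d→o (+11) — repeating every 2. It's a Vigenère-style cipher with numeric key [3,11]: position i shifts by key[i mod 2].
Applying it to control: c+3=f, o+11=z, n+3=q, t+11=e, r+3=u, o+11=z, l+3=o.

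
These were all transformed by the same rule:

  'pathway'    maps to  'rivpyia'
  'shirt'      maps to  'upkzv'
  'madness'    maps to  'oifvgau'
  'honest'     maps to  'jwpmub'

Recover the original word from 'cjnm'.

able

It's a Vigenère-style cipher with numeric key [2,8]: position i shifts by key[i mod 2].
Decoding cjnm: c−2=a, j−8=b, n−2=l, m−8=e.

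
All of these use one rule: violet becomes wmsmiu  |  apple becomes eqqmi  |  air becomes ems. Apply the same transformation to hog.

ish

The shift depends on letter class: consonant v→w is +1, but vowel i→m is +4. Two shifts are in play — +4 for a/e/i/o/u, +1 for every other letter.
On hog: h(cons)+1=i, o(vowel)+4=s, g(cons)+1=h.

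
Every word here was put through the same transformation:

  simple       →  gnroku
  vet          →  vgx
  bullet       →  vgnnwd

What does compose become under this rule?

guqroqe

The output letters match the input read backwards, each shifted +2: simple reversed is elpmis. Two steps: reverse the string, then apply a Caesar shift of +2.
For compose: reverse → esopmoc; then shift: e+2=g, s+2=u, o+2=q, p+2=r, m+2=o, o+2=q, c+2=e.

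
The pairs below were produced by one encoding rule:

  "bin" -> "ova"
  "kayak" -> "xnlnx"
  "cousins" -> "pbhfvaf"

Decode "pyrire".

Compare letters: b→o is +13, i→v is +13, n→a is +13 — a constant shift. Each letter is shifted forward by 13 in the alphabet (a Caesar shift of +13).
Undoing it on pyrire: p−13=c, y−13=l, r−13=e, i−13=v, r−13=e, e−13=r.

clever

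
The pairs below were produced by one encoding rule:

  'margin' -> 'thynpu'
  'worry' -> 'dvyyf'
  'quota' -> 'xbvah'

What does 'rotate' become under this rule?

It's a constant shift of +7 (ROT7).
For rotate: r+7=y, o+7=v, t+7=a, a+7=h, t+7=a, e+7=l.

yvahal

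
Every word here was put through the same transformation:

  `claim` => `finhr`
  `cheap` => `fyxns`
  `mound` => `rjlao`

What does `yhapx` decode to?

c(2)→f(5) and l(11)→i(8) fit y≡9x+13 (mod 26); the inverse of 9 mod 26 is 3. Each letter's alphabet position (a=0..z=25) is mapped through 9·x+13 mod 26 — an affine cipher.
Undoing it on yhapx: y(24)→3·(24−13)≡7=h; h(7)→3·(7−13)≡8=i; a(0)→3·(0−13)≡13=n; p(15)→3·(15−13)≡6=g; x(23)→3·(23−13)≡4=e (all mod 26).

hinge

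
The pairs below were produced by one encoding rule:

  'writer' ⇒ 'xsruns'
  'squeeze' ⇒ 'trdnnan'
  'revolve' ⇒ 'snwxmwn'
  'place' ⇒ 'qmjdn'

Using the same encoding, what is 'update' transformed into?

dqejun

The shift depends on letter class: consonant w→x is +1, but vowel i→r is +9. The rule splits by letter class: vowels +9, consonants +1.
Applying it to update: u(vowel)+9=d, p(cons)+1=q, d(cons)+1=e, a(vowel)+9=j, t(cons)+1=u, e(vowel)+9=n.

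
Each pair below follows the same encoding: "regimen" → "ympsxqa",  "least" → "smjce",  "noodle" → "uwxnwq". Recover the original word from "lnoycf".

Each letter shifts forward by (position + 7), i.e. 7, 8, 9, … — the shift grows by one for each successive letter.
Decoding lnoycf: l−7=e, n−8=f, o−9=f, y−10=o, c−11=r, f−12=t.

effort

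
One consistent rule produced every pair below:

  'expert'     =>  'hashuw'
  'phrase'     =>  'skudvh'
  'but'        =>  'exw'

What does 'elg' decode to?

Compare letters: e→h is +3, x→a is +3, p→s is +3 — a constant shift. This is a Caesar cipher with shift 3.
Decoding elg: e−3=b, l−3=i, g−3=d.

bid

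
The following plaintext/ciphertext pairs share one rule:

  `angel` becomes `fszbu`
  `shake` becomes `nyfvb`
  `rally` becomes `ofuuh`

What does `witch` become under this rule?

jxmdy

a(0)→f(5) and n(13)→s(18) fit y≡25x+5 (mod 26); the inverse of 25 mod 26 is 25. Each letter's alphabet position (a=0..z=25) is mapped through 25·x+5 mod 26 — an affine cipher.
For witch: w(22)→25·22+5≡9=j; i(8)→25·8+5≡23=x; t(19)→25·19+5≡12=m; c(2)→25·2+5≡3=d; h(7)→25·7+5≡24=y (all mod 26).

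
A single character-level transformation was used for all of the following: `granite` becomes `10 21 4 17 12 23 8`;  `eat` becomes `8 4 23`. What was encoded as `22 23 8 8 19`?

g is letter #7 and maps to 10: an offset of 3. Letters become their 1-based position plus 3 (so a→4, b→5, …).
Decoding 22 23 8 8 19: 22→(22−3)÷1=19=s, 23→(23−3)÷1=20=t, 8→(8−3)÷1=5=e, 8→(8−3)÷1=5=e, 19→(19−3)÷1=16=p.

steep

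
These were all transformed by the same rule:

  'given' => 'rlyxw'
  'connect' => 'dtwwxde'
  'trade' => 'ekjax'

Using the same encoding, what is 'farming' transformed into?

ujkzlwr

Each letter's alphabet position (a=0..z=25) is mapped through 23·x+9 mod 26 — an affine cipher.
Applying it to farming: f(5)→23·5+9≡20=u; a(0)→23·0+9≡9=j; r(17)→23·17+9≡10=k; m(12)→23·12+9≡25=z; i(8)→23·8+9≡11=l; n(13)→23·13+9≡22=w; g(6)→23·6+9≡17=r (all mod 26).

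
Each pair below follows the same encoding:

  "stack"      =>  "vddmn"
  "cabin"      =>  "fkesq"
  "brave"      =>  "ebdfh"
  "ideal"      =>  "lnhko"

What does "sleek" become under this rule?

Shifts by position in stack: pos 0: s→v (+3), pos 1: t→d (+10), pos 2: a→d (+3), pos 3: c→m (+10) — repeating every 2. The shifts repeat in a cycle of length 2: positions 0,1,… shift by +3, +10, then the pattern repeats.
On sleek: s+3=v, l+10=v, e+3=h, e+10=o, k+3=n.

vvhon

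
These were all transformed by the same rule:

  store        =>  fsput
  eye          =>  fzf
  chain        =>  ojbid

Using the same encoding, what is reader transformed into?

The output letters match the input read backwards, each shifted +1: store reversed is erots. Two steps: reverse the string, then apply a Caesar shift of +1.
Applying it to reader: reverse → redaer; then shift: r+1=s, e+1=f, d+1=e, a+1=b, e+1=f, r+1=s.

sfebfs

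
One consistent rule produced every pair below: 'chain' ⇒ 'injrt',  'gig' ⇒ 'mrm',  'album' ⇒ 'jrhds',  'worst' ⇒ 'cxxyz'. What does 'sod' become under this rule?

The shift depends on letter class: consonant c→i is +6, but vowel a→j is +9. Vowels shift forward by 9 and consonants shift forward by 6.
On sod: s(cons)+6=y, o(vowel)+9=x, d(cons)+6=j.

yxj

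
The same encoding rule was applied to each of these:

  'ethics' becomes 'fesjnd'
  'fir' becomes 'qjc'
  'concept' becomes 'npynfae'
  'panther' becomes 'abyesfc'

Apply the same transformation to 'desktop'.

ofdvepa

Two shifts are in play — +1 for a/e/i/o/u, +11 for every other letter.
Applying it to desktop: d(cons)+11=o, e(vowel)+1=f, s(cons)+11=d, k(cons)+11=v, t(cons)+11=e, o(vowel)+1=p, p(cons)+11=a.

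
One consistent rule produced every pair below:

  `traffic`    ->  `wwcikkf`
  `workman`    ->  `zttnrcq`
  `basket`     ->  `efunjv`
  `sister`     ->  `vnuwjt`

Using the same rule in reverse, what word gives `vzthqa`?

surely

Shifts by position in traffic: pos 0: t→w (+3), pos 1: r→w (+5), pos 2: a→c (+2), pos 3: f→i (+3), pos 4: f→k (+5), pos 5: i→k (+2) — repeating every 3. The shifts repeat in a cycle of length 3: positions 0,1,… shift by +3, +5, +2, then the pattern repeats.
Reversing it on vzthqa: v−3=s, z−5=u, t−2=r, h−3=e, q−5=l, a−2=y.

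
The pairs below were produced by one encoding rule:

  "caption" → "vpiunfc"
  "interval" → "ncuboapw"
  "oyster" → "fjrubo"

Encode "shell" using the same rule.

rkbww

c(2)→v(21) and a(0)→p(15) fit y≡3x+15 (mod 26); the inverse of 3 mod 26 is 9. Each letter's alphabet position (a=0..z=25) is mapped through 3·x+15 mod 26 — an affine cipher.
For shell: s(18)→3·18+15≡17=r; h(7)→3·7+15≡10=k; e(4)→3·4+15≡1=b; l(11)→3·11+15≡22=w; l(11)→3·11+15≡22=w (all mod 26).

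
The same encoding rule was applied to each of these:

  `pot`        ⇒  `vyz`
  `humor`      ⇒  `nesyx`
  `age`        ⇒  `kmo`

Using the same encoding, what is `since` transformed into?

ystio

The shift depends on letter class: consonant p→v is +6, but vowel o→y is +10. The rule splits by letter class: vowels +10, consonants +6.
Applying it to since: s(cons)+6=y, i(vowel)+10=s, n(cons)+6=t, c(cons)+6=i, e(vowel)+10=o.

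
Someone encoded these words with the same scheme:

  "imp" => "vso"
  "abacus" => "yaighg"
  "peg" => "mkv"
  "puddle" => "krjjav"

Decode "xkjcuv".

powder

The output letters match the input read backwards, each shifted +6: imp reversed is pmi. Read the word backwards and shift each letter +6.
Undoing it on xkjcuv: shift back: x−6=r, k−6=e, j−6=d, c−6=w, u−6=o, v−6=p → redwop; then reverse → powder.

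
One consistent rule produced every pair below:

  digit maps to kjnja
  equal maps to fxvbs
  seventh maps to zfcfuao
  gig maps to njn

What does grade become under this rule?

nybkf

The shift depends on letter class: consonant d→k is +7, but vowel i→j is +1. The rule splits by letter class: vowels +1, consonants +7.
Applying it to grade: g(cons)+7=n, r(cons)+7=y, a(vowel)+1=b, d(cons)+7=k, e(vowel)+1=f.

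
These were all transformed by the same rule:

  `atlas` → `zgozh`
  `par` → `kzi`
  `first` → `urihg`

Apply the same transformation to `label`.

ozyvo

This is the alphabet-reversal cipher (Atbash): a becomes z, b becomes y, etc.
On label: l↔o, a↔z, b↔y, e↔v, l↔o.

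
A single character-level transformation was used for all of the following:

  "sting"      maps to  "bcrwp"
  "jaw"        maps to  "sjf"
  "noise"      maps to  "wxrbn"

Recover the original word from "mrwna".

Compare letters: s→b is +9, t→c is +9, i→r is +9 — a constant shift. Every letter moves 9 places later in the alphabet, wrapping around z→a.
Decoding mrwna: m−9=d, r−9=i, w−9=n, n−9=e, a−9=r.

diner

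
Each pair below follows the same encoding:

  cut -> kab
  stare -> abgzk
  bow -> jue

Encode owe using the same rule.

The shift depends on letter class: consonant c→k is +8, but vowel u→a is +6. Vowels shift forward by 6 and consonants shift forward by 8.
For owe: o(vowel)+6=u, w(cons)+8=e, e(vowel)+6=k.

uek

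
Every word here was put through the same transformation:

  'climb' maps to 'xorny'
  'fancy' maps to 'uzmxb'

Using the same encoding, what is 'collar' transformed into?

xloozi

Each letter is replaced by its mirror in the alphabet: a↔z, b↔y, c↔x, and so on (the Atbash cipher).
On collar: c↔x, o↔l, l↔o, l↔o, a↔z, r↔i.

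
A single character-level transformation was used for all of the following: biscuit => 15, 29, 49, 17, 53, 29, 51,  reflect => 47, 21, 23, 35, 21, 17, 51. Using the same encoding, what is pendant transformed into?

43, 21, 39, 19, 13, 39, 51

b(#2)→15 and i(#9)→29: differences scale by 2, so n = 2·pos + 11. Each letter becomes 2×(its alphabet position, a=1..z=26) + 11.
On pendant: p=16→43, e=5→21, n=14→39, d=4→19, a=1→13, n=14→39, t=20→51.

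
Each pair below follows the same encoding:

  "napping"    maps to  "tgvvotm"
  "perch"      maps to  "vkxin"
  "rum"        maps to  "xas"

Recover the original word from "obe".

ivy

Compare letters: n→t is +6, a→g is +6, p→v is +6 — a constant shift. Every letter moves 6 places later in the alphabet, wrapping around z→a.
Decoding obe: o−6=i, b−6=v, e−6=y.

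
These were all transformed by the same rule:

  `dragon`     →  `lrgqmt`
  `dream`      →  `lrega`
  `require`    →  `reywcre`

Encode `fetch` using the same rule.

xedsj

d(3)→l(11) and r(17)→r(17) fit y≡19x+6 (mod 26); the inverse of 19 mod 26 is 11. Each letter's alphabet position (a=0..z=25) is mapped through 19·x+6 mod 26 — an affine cipher.
Applying it to fetch: f(5)→19·5+6≡23=x; e(4)→19·4+6≡4=e; t(19)→19·19+6≡3=d; c(2)→19·2+6≡18=s; h(7)→19·7+6≡9=j (all mod 26).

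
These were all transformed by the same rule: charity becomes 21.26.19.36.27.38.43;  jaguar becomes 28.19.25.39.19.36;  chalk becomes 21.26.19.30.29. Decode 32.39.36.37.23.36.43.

nursery

c is letter #3 and maps to 21: an offset of 18. Letters become their 1-based position plus 18 (so a→19, b→20, …).
Decoding 32.39.36.37.23.36.43: 32→(32−18)÷1=14=n, 39→(39−18)÷1=21=u, 36→(36−18)÷1=18=r, 37→(37−18)÷1=19=s, 23→(23−18)÷1=5=e, 36→(36−18)÷1=18=r, 43→(43−18)÷1=25=y.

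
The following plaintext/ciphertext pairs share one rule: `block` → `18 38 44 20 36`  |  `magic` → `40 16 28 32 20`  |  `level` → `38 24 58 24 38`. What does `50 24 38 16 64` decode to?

relay

With a=1..z=26, the number is 2·pos + 14.
Undoing it on 50 24 38 16 64: 50→(50−14)÷2=18=r, 24→(24−14)÷2=5=e, 38→(38−14)÷2=12=l, 16→(16−14)÷2=1=a, 64→(64−14)÷2=25=y.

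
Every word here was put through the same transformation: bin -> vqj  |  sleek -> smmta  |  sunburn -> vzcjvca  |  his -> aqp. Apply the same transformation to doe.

The output letters match the input read backwards, each shifted +8: bin reversed is nib. Read the word backwards and shift each letter +8.
Applying it to doe: reverse → eod; then shift: e+8=m, o+8=w, d+8=l.

mwl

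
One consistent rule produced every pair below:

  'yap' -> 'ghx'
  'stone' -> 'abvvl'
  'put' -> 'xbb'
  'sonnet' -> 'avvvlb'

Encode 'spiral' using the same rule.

The rule splits by letter class: vowels +7, consonants +8.
On spiral: s(cons)+8=a, p(cons)+8=x, i(vowel)+7=p, r(cons)+8=z, a(vowel)+7=h, l(cons)+8=t.

axpzht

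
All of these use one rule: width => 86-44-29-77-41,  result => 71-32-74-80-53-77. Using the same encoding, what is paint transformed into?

65-20-44-59-77

Each letter becomes 3×(its alphabet position, a=1..z=26) + 17.
Applying it to paint: p=16→65, a=1→20, i=9→44, n=14→59, t=20→77.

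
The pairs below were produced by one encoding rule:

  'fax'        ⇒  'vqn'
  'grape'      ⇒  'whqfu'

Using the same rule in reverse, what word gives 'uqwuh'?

Compare letters: f→v is +16, a→q is +16, x→n is +16 — a constant shift. It's a constant shift of +16 (ROT16).
Undoing it on uqwuh: u−16=e, q−16=a, w−16=g, u−16=e, h−16=r.

eager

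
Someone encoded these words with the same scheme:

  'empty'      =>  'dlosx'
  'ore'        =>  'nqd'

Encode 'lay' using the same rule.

Compare letters: e→d is +25, m→l is +25, p→o is +25 — a constant shift. It's a constant shift of +25 (ROT25).
Applying it to lay: l+25=k, a+25=z, y+25=x.

kzx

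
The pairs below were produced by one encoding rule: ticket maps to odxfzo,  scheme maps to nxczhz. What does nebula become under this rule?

Compare letters: t→o is +21, i→d is +21, c→x is +21 — a constant shift. This is a Caesar cipher with shift 21.
Applying it to nebula: n+21=i, e+21=z, b+21=w, u+21=p, l+21=g, a+21=v.

izwpgv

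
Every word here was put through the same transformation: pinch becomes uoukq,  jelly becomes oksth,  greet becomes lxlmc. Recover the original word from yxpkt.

trick

In pinch: p→u is +5, i→o is +6, n→u is +7, c→k is +8 — the shift increases by 1 each position. The shift increases by 1 at each position, starting from +5: 5, 6, 7, ….
Decoding yxpkt: y−5=t, x−6=r, p−7=i, k−8=c, t−9=k.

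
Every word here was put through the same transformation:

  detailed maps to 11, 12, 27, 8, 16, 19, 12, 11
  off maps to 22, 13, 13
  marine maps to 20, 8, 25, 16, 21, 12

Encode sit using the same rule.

26, 16, 27

Each letter is replaced by its alphabet position (a=1..z=26) + 7.
For sit: s=19→26, i=9→16, t=20→27.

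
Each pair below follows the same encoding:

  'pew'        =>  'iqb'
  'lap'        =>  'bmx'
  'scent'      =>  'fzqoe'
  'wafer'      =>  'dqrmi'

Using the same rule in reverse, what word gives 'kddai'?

worry

The output letters match the input read backwards, each shifted +12: pew reversed is wep. Two steps: reverse the string, then apply a Caesar shift of +12.
Undoing it on kddai: shift back: k−12=y, d−12=r, d−12=r, a−12=o, i−12=w → yrrow; then reverse → worry.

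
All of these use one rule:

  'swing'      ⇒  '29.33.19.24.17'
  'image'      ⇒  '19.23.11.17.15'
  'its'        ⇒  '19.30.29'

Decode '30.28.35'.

try

s is letter #19 and maps to 29: an offset of 10. Letters become their 1-based position plus 10 (so a→11, b→12, …).
Undoing it on 30.28.35: 30→(30−10)÷1=20=t, 28→(28−10)÷1=18=r, 35→(35−10)÷1=25=y.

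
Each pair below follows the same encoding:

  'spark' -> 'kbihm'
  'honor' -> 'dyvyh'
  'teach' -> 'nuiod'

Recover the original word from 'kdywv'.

shown

s(18)→k(10) and p(15)→b(1) fit y≡3x+8 (mod 26); the inverse of 3 mod 26 is 9. Each letter's alphabet position (a=0..z=25) is mapped through 3·x+8 mod 26 — an affine cipher.
Decoding kdywv: k(10)→9·(10−8)≡18=s; d(3)→9·(3−8)≡7=h; y(24)→9·(24−8)≡14=o; w(22)→9·(22−8)≡22=w; v(21)→9·(21−8)≡13=n (all mod 26).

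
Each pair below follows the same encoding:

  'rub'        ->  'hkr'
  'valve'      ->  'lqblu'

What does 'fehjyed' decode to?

Compare letters: r→h is +16, u→k is +16, b→r is +16 — a constant shift. Each letter is shifted forward by 16 in the alphabet (a Caesar shift of +16).
Reversing it on fehjyed: f−16=p, e−16=o, h−16=r, j−16=t, y−16=i, e−16=o, d−16=n.

portion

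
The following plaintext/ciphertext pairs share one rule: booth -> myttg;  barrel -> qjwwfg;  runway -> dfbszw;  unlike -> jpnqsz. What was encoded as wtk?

for

The word is reversed, then every letter is shifted forward by 5.
Undoing it on wtk: shift back: w−5=r, t−5=o, k−5=f → rof; then reverse → for.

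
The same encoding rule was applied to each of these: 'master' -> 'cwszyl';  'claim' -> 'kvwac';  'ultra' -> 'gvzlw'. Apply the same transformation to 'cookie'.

kqqoay

m(12)→c(2) and a(0)→w(22) fit y≡7x+22 (mod 26); the inverse of 7 mod 26 is 15. Each letter's alphabet position (a=0..z=25) is mapped through 7·x+22 mod 26 — an affine cipher.
On cookie: c(2)→7·2+22≡10=k; o(14)→7·14+22≡16=q; o(14)→7·14+22≡16=q; k(10)→7·10+22≡14=o; i(8)→7·8+22≡0=a; e(4)→7·4+22≡24=y (all mod 26).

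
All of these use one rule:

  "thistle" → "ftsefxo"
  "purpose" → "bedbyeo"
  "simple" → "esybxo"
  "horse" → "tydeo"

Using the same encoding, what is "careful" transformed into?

okdorex

The shift depends on letter class: consonant t→f is +12, but vowel i→s is +10. The rule splits by letter class: vowels +10, consonants +12.
For careful: c(cons)+12=o, a(vowel)+10=k, r(cons)+12=d, e(vowel)+10=o, f(cons)+12=r, u(vowel)+10=e, l(cons)+12=x.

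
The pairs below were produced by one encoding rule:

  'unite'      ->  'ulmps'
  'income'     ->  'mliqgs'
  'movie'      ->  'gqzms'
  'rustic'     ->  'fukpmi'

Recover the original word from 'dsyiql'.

Treating letters as 0–25, the rule is x ↦ 5x + 24 (mod 26).
Reversing it on dsyiql: d(3)→21·(3−24)≡1=b; s(18)→21·(18−24)≡4=e; y(24)→21·(24−24)≡0=a; i(8)→21·(8−24)≡2=c; q(16)→21·(16−24)≡14=o; l(11)→21·(11−24)≡13=n (all mod 26).

beacon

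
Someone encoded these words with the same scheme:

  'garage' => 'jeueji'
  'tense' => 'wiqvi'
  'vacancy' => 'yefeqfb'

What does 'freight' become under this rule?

iuimjkw

The shift depends on letter class: consonant g→j is +3, but vowel a→e is +4. Vowels shift forward by 4 and consonants shift forward by 3.
For freight: f(cons)+3=i, r(cons)+3=u, e(vowel)+4=i, i(vowel)+4=m, g(cons)+3=j, h(cons)+3=k, t(cons)+3=w.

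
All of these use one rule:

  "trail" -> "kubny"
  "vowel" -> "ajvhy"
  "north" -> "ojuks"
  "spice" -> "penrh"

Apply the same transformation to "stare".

pkbuh

t(19)→k(10) and r(17)→u(20) fit y≡21x+1 (mod 26); the inverse of 21 mod 26 is 5. Each letter's alphabet position (a=0..z=25) is mapped through 21·x+1 mod 26 — an affine cipher.
On stare: s(18)→21·18+1≡15=p; t(19)→21·19+1≡10=k; a(0)→21·0+1≡1=b; r(17)→21·17+1≡20=u; e(4)→21·4+1≡7=h (all mod 26).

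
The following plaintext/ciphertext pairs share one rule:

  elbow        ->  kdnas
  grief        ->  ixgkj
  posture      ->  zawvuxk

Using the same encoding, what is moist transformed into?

This is an affine cipher: with a=0,…,z=25, each position x becomes (25x+14) mod 26.
On moist: m(12)→25·12+14≡2=c; o(14)→25·14+14≡0=a; i(8)→25·8+14≡6=g; s(18)→25·18+14≡22=w; t(19)→25·19+14≡21=v (all mod 26).

cagwv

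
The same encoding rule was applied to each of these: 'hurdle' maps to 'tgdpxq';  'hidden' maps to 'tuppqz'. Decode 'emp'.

sad

Compare letters: h→t is +12, u→g is +12, r→d is +12 — a constant shift. It's a constant shift of +12 (ROT12).
Decoding emp: e−12=s, m−12=a, p−12=d.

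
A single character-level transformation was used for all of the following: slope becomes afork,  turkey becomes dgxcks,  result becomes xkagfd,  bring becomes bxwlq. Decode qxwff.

grill

s(18)→a(0) and l(11)→f(5) fit y≡3x+24 (mod 26); the inverse of 3 mod 26 is 9. Treating letters as 0–25, the rule is x ↦ 3x + 24 (mod 26).
Undoing it on qxwff: q(16)→9·(16−24)≡6=g; x(23)→9·(23−24)≡17=r; w(22)→9·(22−24)≡8=i; f(5)→9·(5−24)≡11=l; f(5)→9·(5−24)≡11=l (all mod 26).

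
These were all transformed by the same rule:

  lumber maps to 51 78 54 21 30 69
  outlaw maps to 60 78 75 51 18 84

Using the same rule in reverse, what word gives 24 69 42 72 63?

l(#12)→51 and u(#21)→78: differences scale by 3, so n = 3·pos + 15. With a=1..z=26, the number is 3·pos + 15.
Decoding 24 69 42 72 63: 24→(24−15)÷3=3=c, 69→(69−15)÷3=18=r, 42→(42−15)÷3=9=i, 72→(72−15)÷3=19=s, 63→(63−15)÷3=16=p.

crisp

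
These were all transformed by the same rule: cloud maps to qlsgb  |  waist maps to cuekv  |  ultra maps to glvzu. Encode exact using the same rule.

mnuqv

c(2)→q(16) and l(11)→l(11) fit y≡11x+20 (mod 26); the inverse of 11 mod 26 is 19. Treating letters as 0–25, the rule is x ↦ 11x + 20 (mod 26).
Applying it to exact: e(4)→11·4+20≡12=m; x(23)→11·23+20≡13=n; a(0)→11·0+20≡20=u; c(2)→11·2+20≡16=q; t(19)→11·19+20≡21=v (all mod 26).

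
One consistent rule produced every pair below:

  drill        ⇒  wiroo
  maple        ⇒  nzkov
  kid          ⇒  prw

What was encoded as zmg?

ant

Letters are reflected about the middle of the alphabet (position → 25−position): Atbash.
Reversing it on zmg: z↔a, m↔n, g↔t.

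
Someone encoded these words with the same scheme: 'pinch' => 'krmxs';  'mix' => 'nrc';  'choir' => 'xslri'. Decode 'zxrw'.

acid

Each pair mirrors across the alphabet (p↔k, i↔r, n↔m): positions sum to 25. Each letter is replaced by its mirror in the alphabet: a↔z, b↔y, c↔x, and so on (the Atbash cipher).
Reversing it on zxrw: z↔a, x↔c, r↔i, w↔d.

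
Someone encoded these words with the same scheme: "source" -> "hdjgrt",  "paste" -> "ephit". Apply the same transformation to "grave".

vgpkt

This is a Caesar cipher with shift 15.
On grave: g+15=v, r+15=g, a+15=p, v+15=k, e+15=t.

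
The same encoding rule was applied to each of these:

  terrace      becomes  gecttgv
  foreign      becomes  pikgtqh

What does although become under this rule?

The output letters match the input read backwards, each shifted +2: terrace reversed is ecarret. Read the word backwards and shift each letter +2.
Applying it to although: reverse → hguohtla; then shift: h+2=j, g+2=i, u+2=w, o+2=q, h+2=j, t+2=v, l+2=n, a+2=c.

jiwqjvnc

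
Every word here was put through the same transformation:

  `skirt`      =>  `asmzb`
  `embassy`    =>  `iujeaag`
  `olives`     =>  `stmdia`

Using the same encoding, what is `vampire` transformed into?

Vowels shift forward by 4 and consonants shift forward by 8.
Applying it to vampire: v(cons)+8=d, a(vowel)+4=e, m(cons)+8=u, p(cons)+8=x, i(vowel)+4=m, r(cons)+8=z, e(vowel)+4=i.

deuxmzi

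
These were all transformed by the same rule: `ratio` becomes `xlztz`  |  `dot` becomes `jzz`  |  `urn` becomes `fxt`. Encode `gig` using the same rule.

The shift depends on letter class: consonant r→x is +6, but vowel a→l is +11. Two shifts are in play — +11 for a/e/i/o/u, +6 for every other letter.
On gig: g(cons)+6=m, i(vowel)+11=t, g(cons)+6=m.

mtm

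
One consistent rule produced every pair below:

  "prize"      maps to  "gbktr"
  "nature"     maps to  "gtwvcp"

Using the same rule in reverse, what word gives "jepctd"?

The output letters match the input read backwards, each shifted +2: prize reversed is ezirp. Two steps: reverse the string, then apply a Caesar shift of +2.
Reversing it on jepctd: shift back: j−2=h, e−2=c, p−2=n, c−2=a, t−2=r, d−2=b → hcnarb; then reverse → branch.

branch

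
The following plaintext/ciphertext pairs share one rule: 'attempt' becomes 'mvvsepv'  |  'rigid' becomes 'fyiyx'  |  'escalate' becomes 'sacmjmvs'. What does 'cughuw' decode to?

Each letter's alphabet position (a=0..z=25) is mapped through 21·x+12 mod 26 — an affine cipher.
Reversing it on cughuw: c(2)→5·(2−12)≡2=c; u(20)→5·(20−12)≡14=o; g(6)→5·(6−12)≡22=w; h(7)→5·(7−12)≡1=b; u(20)→5·(20−12)≡14=o; w(22)→5·(22−12)≡24=y (all mod 26).

cowboy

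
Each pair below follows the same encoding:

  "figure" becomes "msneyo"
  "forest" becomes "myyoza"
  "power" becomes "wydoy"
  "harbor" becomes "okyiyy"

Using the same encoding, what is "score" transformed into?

The shift depends on letter class: consonant f→m is +7, but vowel i→s is +10. Two shifts are in play — +10 for a/e/i/o/u, +7 for every other letter.
On score: s(cons)+7=z, c(cons)+7=j, o(vowel)+10=y, r(cons)+7=y, e(vowel)+10=o.

zjyyo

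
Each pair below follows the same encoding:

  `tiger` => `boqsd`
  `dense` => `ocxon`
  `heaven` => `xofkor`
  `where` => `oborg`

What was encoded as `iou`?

Read the word backwards and shift each letter +10.
Undoing it on iou: shift back: i−10=y, o−10=e, u−10=k → yek; then reverse → key.

key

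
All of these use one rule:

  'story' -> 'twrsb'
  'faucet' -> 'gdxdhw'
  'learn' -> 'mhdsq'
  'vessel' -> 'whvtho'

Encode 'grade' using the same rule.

Shifts by position in story: pos 0: s→t (+1), pos 1: t→w (+3), pos 2: o→r (+3), pos 3: r→s (+1), pos 4: y→b (+3) — repeating every 3. The shifts repeat in a cycle of length 3: positions 0,1,… shift by +1, +3, +3, then the pattern repeats.
Applying it to grade: g+1=h, r+3=u, a+3=d, d+1=e, e+3=h.

hudeh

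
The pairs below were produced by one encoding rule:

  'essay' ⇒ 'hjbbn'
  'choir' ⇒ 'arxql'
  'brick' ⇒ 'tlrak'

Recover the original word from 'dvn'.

emu

The output letters match the input read backwards, each shifted +9: essay reversed is yasse. Two steps: reverse the string, then apply a Caesar shift of +9.
Undoing it on dvn: shift back: d−9=u, v−9=m, n−9=e → ume; then reverse → emu.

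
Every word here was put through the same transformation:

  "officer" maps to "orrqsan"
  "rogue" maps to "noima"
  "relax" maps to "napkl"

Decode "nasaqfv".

receipt

o(14)→o(14) and f(5)→r(17) fit y≡17x+10 (mod 26); the inverse of 17 mod 26 is 23. Each letter's alphabet position (a=0..z=25) is mapped through 17·x+10 mod 26 — an affine cipher.
Reversing it on nasaqfv: n(13)→23·(13−10)≡17=r; a(0)→23·(0−10)≡4=e; s(18)→23·(18−10)≡2=c; a(0)→23·(0−10)≡4=e; q(16)→23·(16−10)≡8=i; f(5)→23·(5−10)≡15=p; v(21)→23·(21−10)≡19=t (all mod 26).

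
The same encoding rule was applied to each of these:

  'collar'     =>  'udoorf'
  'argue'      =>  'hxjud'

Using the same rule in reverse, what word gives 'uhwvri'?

The output letters match the input read backwards, each shifted +3: collar reversed is ralloc. Two steps: reverse the string, then apply a Caesar shift of +3.
Undoing it on uhwvri: shift back: u−3=r, h−3=e, w−3=t, v−3=s, r−3=o, i−3=f → retsof; then reverse → foster.

foster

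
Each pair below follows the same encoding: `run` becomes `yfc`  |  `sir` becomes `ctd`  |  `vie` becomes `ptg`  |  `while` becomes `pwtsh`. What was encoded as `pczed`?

Two steps: reverse the string, then apply a Caesar shift of +11.
Decoding pczed: shift back: p−11=e, c−11=r, z−11=o, e−11=t, d−11=s → erots; then reverse → store.

store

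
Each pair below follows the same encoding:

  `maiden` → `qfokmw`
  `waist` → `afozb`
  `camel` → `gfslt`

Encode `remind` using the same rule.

vjspvm

The shift increases by 1 at each position, starting from +4: 4, 5, 6, ….
Applying it to remind: r+4=v, e+5=j, m+6=s, i+7=p, n+8=v, d+9=m.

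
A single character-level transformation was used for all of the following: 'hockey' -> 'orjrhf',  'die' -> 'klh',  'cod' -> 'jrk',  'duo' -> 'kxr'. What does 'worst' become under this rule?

The shift depends on letter class: consonant h→o is +7, but vowel o→r is +3. Two shifts are in play — +3 for a/e/i/o/u, +7 for every other letter.
On worst: w(cons)+7=d, o(vowel)+3=r, r(cons)+7=y, s(cons)+7=z, t(cons)+7=a.

dryza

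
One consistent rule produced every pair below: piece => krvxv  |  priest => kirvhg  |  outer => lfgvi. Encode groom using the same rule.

tilln

Each pair mirrors across the alphabet (p↔k, i↔r, e↔v): positions sum to 25. Letters are reflected about the middle of the alphabet (position → 25−position): Atbash.
For groom: g↔t, r↔i, o↔l, o↔l, m↔n.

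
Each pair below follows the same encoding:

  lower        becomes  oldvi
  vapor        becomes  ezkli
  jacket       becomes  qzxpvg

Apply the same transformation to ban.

Each pair mirrors across the alphabet (l↔o, o↔l, w↔d): positions sum to 25. Letters are reflected about the middle of the alphabet (position → 25−position): Atbash.
Applying it to ban: b↔y, a↔z, n↔m.

yzm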